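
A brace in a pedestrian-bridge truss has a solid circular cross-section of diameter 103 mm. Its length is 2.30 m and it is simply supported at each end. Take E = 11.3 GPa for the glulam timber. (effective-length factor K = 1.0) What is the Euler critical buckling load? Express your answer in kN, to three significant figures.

I = πd⁴/64 = π×103⁴/64 = 5.525×10^6 mm⁴
I = 5.525×10^6 mm⁴ = 5.525×10^-6 m⁴
Effective length L_e = K·L = 1 × 2.30 = 2.300 m
P_cr = π²EI / L_e² = π² × 11.3×10⁹ × 5.525×10^-6 / 2.300² = 1.165×10^5 N

P_cr ≈ 116 kN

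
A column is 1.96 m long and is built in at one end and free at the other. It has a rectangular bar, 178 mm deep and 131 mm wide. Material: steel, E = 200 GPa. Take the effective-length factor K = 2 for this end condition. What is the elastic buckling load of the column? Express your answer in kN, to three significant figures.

Buckling occurs about the weak axis: I_min = h·b³/12 with b = 131 mm (the shorter side).
I_min = 178×131³/12 = 3.335×10^7 mm⁴
I = 3.335×10^7 mm⁴ = 3.335×10^-5 m⁴
Effective length L_e = K·L = 2 × 1.96 = 3.920 m
P_cr = π²EI / L_e² = π² × 200×10⁹ × 3.335×10^-5 / 3.920² = 4.284×10^6 N

P_cr ≈ 4280 kN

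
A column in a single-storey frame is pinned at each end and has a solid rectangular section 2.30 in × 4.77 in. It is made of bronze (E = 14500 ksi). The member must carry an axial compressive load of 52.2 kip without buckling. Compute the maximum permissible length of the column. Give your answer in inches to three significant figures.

L_max ≈ 115 in

Buckling occurs about the weak axis: I_min = h·b³/12 with b = 2.30 in (the shorter side).
I_min = 4.77×2.30³/12 = 4.836 in⁴
At the buckling limit P_cr = P = 5.220×10^4 lb
From P_cr = π²EI/(K·L)²:  L = (1/K)·√(π²EI/P_cr) = (1/1)·√(π²×1.45×10^7×4.836/5.220×10^4)
L = 115 in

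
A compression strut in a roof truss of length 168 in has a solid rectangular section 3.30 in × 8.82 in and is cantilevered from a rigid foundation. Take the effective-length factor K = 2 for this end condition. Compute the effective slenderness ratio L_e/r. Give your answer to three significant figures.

λ ≈ 353

Buckling occurs about the weak axis: I_min = h·b³/12 with b = 3.30 in (the shorter side).
I_min = 8.82×3.30³/12 = 26.41 in⁴
A = 29.11 in²;  r_min = √(I/A) = √(26.41/29.11) = 0.9526 in
L_e = K·L = 2 × 168 = 336.0 in
λ = L_e / r_min = 336.00 / 0.9526 = 353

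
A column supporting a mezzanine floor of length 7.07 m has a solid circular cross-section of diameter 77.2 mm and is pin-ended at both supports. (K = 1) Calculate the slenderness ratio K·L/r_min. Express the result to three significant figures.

λ ≈ 366

For a solid circle r = d/4 = 77.2/4 = 19.30 mm
L_e = K·L = 1 × 7.07 m = 7.070 m = 7070.0 mm
λ = L_e / r_min = 7070.0 / 19.30 = 366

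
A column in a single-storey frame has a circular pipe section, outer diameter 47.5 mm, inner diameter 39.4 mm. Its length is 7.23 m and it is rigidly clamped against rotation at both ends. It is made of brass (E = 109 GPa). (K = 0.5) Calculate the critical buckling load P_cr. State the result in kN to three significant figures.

P_cr ≈ 10.8 kN

d_o = 47.5 mm, d_i = 39.4 mm
I = π(d_o⁴ − d_i⁴)/64 = π(47.5⁴ − 39.40⁴)/64 = 1.316×10^5 mm⁴
I = 1.316×10^5 mm⁴ = 1.316×10^-7 m⁴
Effective length L_e = K·L = 0.5 × 7.23 = 3.615 m
P_cr = π²EI / L_e² = π² × 109×10⁹ × 1.316×10^-7 / 3.615² = 1.083×10^4 N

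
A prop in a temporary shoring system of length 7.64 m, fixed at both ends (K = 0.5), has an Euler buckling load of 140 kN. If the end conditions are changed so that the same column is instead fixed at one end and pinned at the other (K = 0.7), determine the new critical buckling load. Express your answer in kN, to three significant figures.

P_cr ∝ 1/K², so P_cr,new = P_cr,old × (K_old/K_new)² = 140 × (0.5/0.7)²
= 140 × 0.5102 = 71.4 kN

P_cr ≈ 71.4 kN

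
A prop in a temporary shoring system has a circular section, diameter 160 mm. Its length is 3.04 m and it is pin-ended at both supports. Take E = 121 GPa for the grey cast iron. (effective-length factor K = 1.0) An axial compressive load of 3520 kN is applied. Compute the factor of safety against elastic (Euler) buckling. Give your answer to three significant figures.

I = πd⁴/64 = π×160⁴/64 = 3.217×10^7 mm⁴
I = 3.217×10^7 mm⁴ = 3.217×10^-5 m⁴
Effective length L_e = K·L = 1 × 3.04 = 3.040 m
P_cr = π²EI / L_e² = π² × 121×10⁹ × 3.217×10^-5 / 3.040² = 4.157×10^6 N
Factor of safety n = P_cr / P = 4157.1 / 3520 = 1.18

n ≈ 1.18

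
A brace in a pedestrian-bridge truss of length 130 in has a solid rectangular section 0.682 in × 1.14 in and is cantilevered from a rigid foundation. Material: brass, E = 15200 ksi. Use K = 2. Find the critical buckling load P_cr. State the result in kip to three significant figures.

Buckling occurs about the weak axis: I_min = h·b³/12 with b = 0.682 in (the shorter side).
I_min = 1.14×0.682³/12 = 3.014×10^-2 in⁴
Effective length L_e = K·L = 2 × 130 = 260.0 in
P_cr = π²EI / L_e² = π² × 15200×10³ × 3.014×10^-2 / 260.0² = 66.88 lb

P_cr ≈ 0.0669 kip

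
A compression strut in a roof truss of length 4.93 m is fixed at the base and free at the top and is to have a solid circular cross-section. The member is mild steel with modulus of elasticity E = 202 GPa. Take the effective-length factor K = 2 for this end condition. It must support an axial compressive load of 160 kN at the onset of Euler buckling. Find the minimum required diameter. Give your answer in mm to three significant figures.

d ≈ 112 mm

L_e = K·L = 2 × 4.93 = 9.860 m
Required I = P_cr·L_e²/(π²E) = 1.600×10^5 × 9.860² / (π² × 2.02×10^11) = 7.802×10^-6 m⁴
I_req = 7.802×10^6 mm⁴
Solid circle: I = πd⁴/64  ⇒  d = (64I/π)^(1/4) = (64×7.802×10^6/π)^(1/4) = 112 mm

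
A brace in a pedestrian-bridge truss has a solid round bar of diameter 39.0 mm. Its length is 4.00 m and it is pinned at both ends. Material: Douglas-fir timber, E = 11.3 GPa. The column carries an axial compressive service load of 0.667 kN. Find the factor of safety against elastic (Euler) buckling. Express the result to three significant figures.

n ≈ 1.19

I = πd⁴/64 = π×39.0⁴/64 = 1.136×10^5 mm⁴
I = 1.136×10^5 mm⁴ = 1.136×10^-7 m⁴
Effective length L_e = K·L = 1 × 4.00 = 4.000 m
P_cr = π²EI / L_e² = π² × 11.3×10⁹ × 1.136×10^-7 / 4.000² = 791.6 N
Factor of safety n = P_cr / P = 0.79156 / 0.667 = 1.19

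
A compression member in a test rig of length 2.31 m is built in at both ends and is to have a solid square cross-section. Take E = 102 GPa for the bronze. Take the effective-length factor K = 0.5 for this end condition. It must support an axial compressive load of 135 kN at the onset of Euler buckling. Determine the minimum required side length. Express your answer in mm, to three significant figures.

L_e = K·L = 0.5 × 2.31 = 1.155 m
Required I = P_cr·L_e²/(π²E) = 1.350×10^5 × 1.155² / (π² × 1.02×10^11) = 1.789×10^-7 m⁴
I_req = 1.789×10^5 mm⁴
Solid square: I = a⁴/12  ⇒  a = (12I)^(1/4) = (12×1.789×10^5)^(1/4) = 38.3 mm

a ≈ 38.3 mm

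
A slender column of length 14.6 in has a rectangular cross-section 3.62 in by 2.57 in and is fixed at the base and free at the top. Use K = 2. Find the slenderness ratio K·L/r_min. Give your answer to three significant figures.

λ ≈ 39.4

For a rectangle r_min = b/√12 = 2.57/√12 = 0.7419 in
L_e = K·L = 2 × 14.6 = 29.20 in
λ = L_e / r_min = 29.200 / 0.7419 = 39.4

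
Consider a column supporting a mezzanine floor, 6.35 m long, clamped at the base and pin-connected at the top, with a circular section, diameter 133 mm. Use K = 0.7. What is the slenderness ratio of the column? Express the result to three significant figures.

For a solid circle r = d/4 = 133/4 = 33.25 mm
L_e = K·L = 0.7 × 6.35 m = 4.445 m = 4445.0 mm
λ = L_e / r_min = 4445.0 / 33.25 = 134

λ ≈ 134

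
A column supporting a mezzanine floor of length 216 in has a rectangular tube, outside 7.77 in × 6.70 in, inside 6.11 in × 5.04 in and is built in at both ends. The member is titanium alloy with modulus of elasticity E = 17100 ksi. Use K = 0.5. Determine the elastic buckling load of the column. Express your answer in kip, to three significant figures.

Weak-axis I_min = (h_o·b_o³ − h_i·b_i³)/12 with b_o = 6.70, b_i = 5.040 in (shorter outer/inner sides).
I_min = (7.77×6.70³ − 6.110×5.040³)/12 = 129.6 in⁴
Effective length L_e = K·L = 0.5 × 216 = 108.0 in
P_cr = π²EI / L_e² = π² × 17100×10³ × 129.6 / 108.0² = 1.875×10^6 lb

P_cr ≈ 1870 kip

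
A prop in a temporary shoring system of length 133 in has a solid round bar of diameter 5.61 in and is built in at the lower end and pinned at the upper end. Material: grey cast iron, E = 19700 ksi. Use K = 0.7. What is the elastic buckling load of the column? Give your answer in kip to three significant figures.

P_cr ≈ 1090 kip

I = πd⁴/64 = π×5.61⁴/64 = 48.62 in⁴
Effective length L_e = K·L = 0.7 × 133 = 93.10 in
P_cr = π²EI / L_e² = π² × 19700×10³ × 48.62 / 93.10² = 1.091×10^6 lb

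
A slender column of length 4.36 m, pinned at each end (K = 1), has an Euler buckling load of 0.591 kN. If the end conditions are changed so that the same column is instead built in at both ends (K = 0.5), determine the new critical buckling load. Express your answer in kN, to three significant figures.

P_cr ∝ 1/K², so P_cr,new = P_cr,old × (K_old/K_new)² = 0.591 × (1/0.5)²
= 0.591 × 4.000 = 2.36 kN

P_cr ≈ 2.36 kN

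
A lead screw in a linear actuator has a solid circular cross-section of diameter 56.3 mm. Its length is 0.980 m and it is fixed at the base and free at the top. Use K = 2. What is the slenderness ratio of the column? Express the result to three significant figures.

I = πd⁴/64 = π×56.3⁴/64 = 4.932×10^5 mm⁴
A = 2.489×10^3 mm²;  r_min = √(I/A) = √(4.932×10^5/2.489×10^3) = 14.08 mm
L_e = K·L = 2 × 0.980 m = 1.960 m = 1960.0 mm
λ = L_e / r_min = 1960.0 / 14.08 = 139

λ ≈ 139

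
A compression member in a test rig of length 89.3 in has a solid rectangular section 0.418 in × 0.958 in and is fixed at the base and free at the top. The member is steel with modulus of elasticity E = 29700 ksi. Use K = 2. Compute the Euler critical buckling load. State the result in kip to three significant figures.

Buckling occurs about the weak axis: I_min = h·b³/12 with b = 0.418 in (the shorter side).
I_min = 0.958×0.418³/12 = 5.831×10^-3 in⁴
Effective length L_e = K·L = 2 × 89.3 = 178.6 in
P_cr = π²EI / L_e² = π² × 29700×10³ × 5.831×10^-3 / 178.6² = 53.58 lb

P_cr ≈ 0.0536 kip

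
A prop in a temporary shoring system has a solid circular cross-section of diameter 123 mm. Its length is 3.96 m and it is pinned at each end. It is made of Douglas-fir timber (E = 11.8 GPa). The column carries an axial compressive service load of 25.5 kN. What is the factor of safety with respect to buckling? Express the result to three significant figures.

n ≈ 3.27

I = πd⁴/64 = π×123⁴/64 = 1.124×10^7 mm⁴
I = 1.124×10^7 mm⁴ = 1.124×10^-5 m⁴
Effective length L_e = K·L = 1 × 3.96 = 3.960 m
P_cr = π²EI / L_e² = π² × 11.8×10⁹ × 1.124×10^-5 / 3.960² = 8.344×10^4 N
Factor of safety n = P_cr / P = 83.441 / 25.5 = 3.27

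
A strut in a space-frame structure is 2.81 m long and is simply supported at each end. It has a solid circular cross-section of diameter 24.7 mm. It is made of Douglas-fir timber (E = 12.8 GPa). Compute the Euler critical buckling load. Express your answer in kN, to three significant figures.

P_cr ≈ 0.292 kN

I = πd⁴/64 = π×24.7⁴/64 = 1.827×10^4 mm⁴
I = 1.827×10^4 mm⁴ = 1.827×10^-8 m⁴
Effective length L_e = K·L = 1 × 2.81 = 2.810 m
P_cr = π²EI / L_e² = π² × 12.8×10⁹ × 1.827×10^-8 / 2.810² = 292.3 N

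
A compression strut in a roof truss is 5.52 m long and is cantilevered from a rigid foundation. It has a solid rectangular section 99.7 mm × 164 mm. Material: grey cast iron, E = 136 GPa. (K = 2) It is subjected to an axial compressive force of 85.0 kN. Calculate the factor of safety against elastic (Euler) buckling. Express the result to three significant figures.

Buckling occurs about the weak axis: I_min = h·b³/12 with b = 99.7 mm (the shorter side).
I_min = 164×99.7³/12 = 1.354×10^7 mm⁴
I = 1.354×10^7 mm⁴ = 1.354×10^-5 m⁴
Effective length L_e = K·L = 2 × 5.52 = 11.04 m
P_cr = π²EI / L_e² = π² × 136×10⁹ × 1.354×10^-5 / 11.04² = 1.492×10^5 N
Factor of safety n = P_cr / P = 149.16 / 85.0 = 1.75

n ≈ 1.75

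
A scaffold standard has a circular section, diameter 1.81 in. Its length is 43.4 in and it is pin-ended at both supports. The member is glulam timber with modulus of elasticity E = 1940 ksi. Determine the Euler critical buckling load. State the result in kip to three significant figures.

P_cr ≈ 5.36 kip

I = πd⁴/64 = π×1.81⁴/64 = 0.5268 in⁴
Effective length L_e = K·L = 1 × 43.4 = 43.40 in
P_cr = π²EI / L_e² = π² × 1940×10³ × 0.5268 / 43.40² = 5.356×10^3 lb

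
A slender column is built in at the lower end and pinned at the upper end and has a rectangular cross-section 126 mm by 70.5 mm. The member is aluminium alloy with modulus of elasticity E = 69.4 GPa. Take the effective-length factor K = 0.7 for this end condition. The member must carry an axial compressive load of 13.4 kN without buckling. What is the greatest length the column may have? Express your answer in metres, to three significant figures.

L_max ≈ 19.6 m

Buckling occurs about the weak axis: I_min = h·b³/12 with b = 70.5 mm (the shorter side).
I_min = 126×70.5³/12 = 3.679×10^6 mm⁴
I = 3.679×10^-6 m⁴
At the buckling limit P_cr = P = 1.340×10^4 N
From P_cr = π²EI/(K·L)²:  L = (1/K)·√(π²EI/P_cr) = (1/0.7)·√(π²×6.94×10^10×3.679×10^-6/1.340×10^4)
L = 19.6 m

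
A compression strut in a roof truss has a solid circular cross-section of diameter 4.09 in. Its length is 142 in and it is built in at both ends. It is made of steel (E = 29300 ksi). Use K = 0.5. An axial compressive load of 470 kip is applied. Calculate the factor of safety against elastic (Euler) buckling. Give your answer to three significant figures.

n ≈ 1.68

I = πd⁴/64 = π×4.09⁴/64 = 13.74 in⁴
Effective length L_e = K·L = 0.5 × 142 = 71.00 in
P_cr = π²EI / L_e² = π² × 29300×10³ × 13.74 / 71.00² = 7.880×10^5 lb
Factor of safety n = P_cr / P = 787.98 / 470 = 1.68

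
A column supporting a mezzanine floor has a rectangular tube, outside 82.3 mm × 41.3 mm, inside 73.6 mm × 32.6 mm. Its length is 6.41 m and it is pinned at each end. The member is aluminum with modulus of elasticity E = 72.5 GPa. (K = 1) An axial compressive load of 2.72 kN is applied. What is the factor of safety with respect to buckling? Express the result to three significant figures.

Weak-axis I_min = (h_o·b_o³ − h_i·b_i³)/12 with b_o = 41.3, b_i = 32.60 mm (shorter outer/inner sides).
I_min = (82.3×41.3³ − 73.60×32.60³)/12 = 2.706×10^5 mm⁴
I = 2.706×10^5 mm⁴ = 2.706×10^-7 m⁴
Effective length L_e = K·L = 1 × 6.41 = 6.410 m
P_cr = π²EI / L_e² = π² × 72.5×10⁹ × 2.706×10^-7 / 6.410² = 4.713×10^3 N
Factor of safety n = P_cr / P = 4.7132 / 2.72 = 1.73

n ≈ 1.73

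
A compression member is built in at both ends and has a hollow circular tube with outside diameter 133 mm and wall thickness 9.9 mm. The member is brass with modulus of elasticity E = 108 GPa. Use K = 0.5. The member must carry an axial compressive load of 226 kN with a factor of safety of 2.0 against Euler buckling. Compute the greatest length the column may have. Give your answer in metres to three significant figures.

L_max ≈ 8.30 m

Inner diameter d_i = 133 − 2×9.9 = 113.2 mm
I = π(d_o⁴ − d_i⁴)/64 = π(133⁴ − 113.2⁴)/64 = 7.299×10^6 mm⁴
I = 7.299×10^-6 m⁴
Required critical load P_cr = n·P = 2.0 × 226 = 452.0 kN = 4.520×10^5 N
From P_cr = π²EI/(K·L)²:  L = (1/K)·√(π²EI/P_cr) = (1/0.5)·√(π²×1.08×10^11×7.299×10^-6/4.520×10^5)
L = 8.30 m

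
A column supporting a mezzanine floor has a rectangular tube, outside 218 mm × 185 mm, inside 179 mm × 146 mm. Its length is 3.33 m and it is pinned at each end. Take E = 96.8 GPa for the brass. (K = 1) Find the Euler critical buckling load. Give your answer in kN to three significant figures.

Weak-axis I_min = (h_o·b_o³ − h_i·b_i³)/12 with b_o = 185, b_i = 146.0 mm (shorter outer/inner sides).
I_min = (218×185³ − 179.0×146.0³)/12 = 6.860×10^7 mm⁴
I = 6.860×10^7 mm⁴ = 6.860×10^-5 m⁴
Effective length L_e = K·L = 1 × 3.33 = 3.330 m
P_cr = π²EI / L_e² = π² × 96.8×10⁹ × 6.860×10^-5 / 3.330² = 5.910×10^6 N

P_cr ≈ 5910 kN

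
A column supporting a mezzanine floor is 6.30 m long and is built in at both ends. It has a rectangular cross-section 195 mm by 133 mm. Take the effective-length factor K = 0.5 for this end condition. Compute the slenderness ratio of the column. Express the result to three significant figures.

λ ≈ 82.0

Buckling occurs about the weak axis: I_min = h·b³/12 with b = 133 mm (the shorter side).
I_min = 195×133³/12 = 3.823×10^7 mm⁴
A = 2.594×10^4 mm²;  r_min = √(I/A) = √(3.823×10^7/2.594×10^4) = 38.39 mm
L_e = K·L = 0.5 × 6.30 m = 3.150 m = 3150.0 mm
λ = L_e / r_min = 3150.0 / 38.39 = 82.0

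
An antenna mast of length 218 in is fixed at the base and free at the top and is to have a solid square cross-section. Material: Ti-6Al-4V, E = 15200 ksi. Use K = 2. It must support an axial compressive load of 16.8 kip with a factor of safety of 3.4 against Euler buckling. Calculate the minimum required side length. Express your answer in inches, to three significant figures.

a ≈ 5.43 in

Required P_cr = n·P = 3.4 × 16.8 = 57.12 kip
L_e = K·L = 2 × 218 = 436.0 in
Required I = P_cr·L_e²/(π²E) = 5.712×10^4 × 436.0² / (π² × 1.52×10^7) = 72.38 in⁴
Solid square: I = a⁴/12  ⇒  a = (12I)^(1/4) = (12×72.38)^(1/4) = 5.43 in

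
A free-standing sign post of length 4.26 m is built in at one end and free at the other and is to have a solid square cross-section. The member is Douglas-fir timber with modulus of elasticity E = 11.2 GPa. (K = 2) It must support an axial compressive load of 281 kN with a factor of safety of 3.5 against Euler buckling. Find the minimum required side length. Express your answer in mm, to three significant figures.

a ≈ 297 mm

Required P_cr = n·P = 3.5 × 281 = 983.5 kN
L_e = K·L = 2 × 4.26 = 8.520 m
Required I = P_cr·L_e²/(π²E) = 9.835×10^5 × 8.520² / (π² × 1.12×10^10) = 6.459×10^-4 m⁴
I_req = 6.459×10^8 mm⁴
Solid square: I = a⁴/12  ⇒  a = (12I)^(1/4) = (12×6.459×10^8)^(1/4) = 297 mm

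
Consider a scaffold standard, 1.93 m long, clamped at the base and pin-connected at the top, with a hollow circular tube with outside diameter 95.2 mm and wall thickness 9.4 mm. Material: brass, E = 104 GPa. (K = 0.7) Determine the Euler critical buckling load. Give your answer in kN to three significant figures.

Inner diameter d_i = 95.2 − 2×9.4 = 76.40 mm
I = π(d_o⁴ − d_i⁴)/64 = π(95.2⁴ − 76.40⁴)/64 = 2.360×10^6 mm⁴
I = 2.360×10^6 mm⁴ = 2.360×10^-6 m⁴
Effective length L_e = K·L = 0.7 × 1.93 = 1.351 m
P_cr = π²EI / L_e² = π² × 104×10⁹ × 2.360×10^-6 / 1.351² = 1.327×10^6 N

P_cr ≈ 1330 kN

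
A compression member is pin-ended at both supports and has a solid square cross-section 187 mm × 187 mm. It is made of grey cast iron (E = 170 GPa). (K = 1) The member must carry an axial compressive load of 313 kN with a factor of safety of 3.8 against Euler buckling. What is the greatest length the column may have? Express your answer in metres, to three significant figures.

I = a⁴/12 = 187⁴/12 = 1.019×10^8 mm⁴
I = 1.019×10^-4 m⁴
Required critical load P_cr = n·P = 3.8 × 313 = 1189 kN = 1.189×10^6 N
From P_cr = π²EI/(K·L)²:  L = (1/K)·√(π²EI/P_cr) = (1/1)·√(π²×1.70×10^11×1.019×10^-4/1.189×10^6)
L = 12.0 m

L_max ≈ 12.0 m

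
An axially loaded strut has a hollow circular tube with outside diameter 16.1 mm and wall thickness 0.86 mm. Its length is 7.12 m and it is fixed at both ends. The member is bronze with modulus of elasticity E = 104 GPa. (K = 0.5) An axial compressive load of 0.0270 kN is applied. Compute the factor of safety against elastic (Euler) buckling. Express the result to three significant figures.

n ≈ 3.60

Inner diameter d_i = 16.1 − 2×0.86 = 14.38 mm
I = π(d_o⁴ − d_i⁴)/64 = π(16.1⁴ − 14.38⁴)/64 = 1.199×10^3 mm⁴
I = 1.199×10^3 mm⁴ = 1.199×10^-9 m⁴
Effective length L_e = K·L = 0.5 × 7.12 = 3.560 m
P_cr = π²EI / L_e² = π² × 104×10⁹ × 1.199×10^-9 / 3.560² = 97.12 N
Factor of safety n = P_cr / P = 0.097124 / 0.0270 = 3.60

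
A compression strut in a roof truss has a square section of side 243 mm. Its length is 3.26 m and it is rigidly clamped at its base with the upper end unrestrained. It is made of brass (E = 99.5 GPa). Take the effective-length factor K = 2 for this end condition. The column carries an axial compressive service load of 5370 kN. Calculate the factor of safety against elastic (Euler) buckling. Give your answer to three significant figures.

n ≈ 1.25

I = a⁴/12 = 243⁴/12 = 2.906×10^8 mm⁴
I = 2.906×10^8 mm⁴ = 2.906×10^-4 m⁴
Effective length L_e = K·L = 2 × 3.26 = 6.520 m
P_cr = π²EI / L_e² = π² × 99.5×10⁹ × 2.906×10^-4 / 6.520² = 6.712×10^6 N
Factor of safety n = P_cr / P = 6712.3 / 5370 = 1.25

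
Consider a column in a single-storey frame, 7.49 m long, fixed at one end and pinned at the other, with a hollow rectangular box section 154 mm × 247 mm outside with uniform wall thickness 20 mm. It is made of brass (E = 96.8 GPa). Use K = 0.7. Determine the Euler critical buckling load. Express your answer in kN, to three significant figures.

Inner dimensions: h_i = 247 − 2×20 = 207.0 mm, b_i = 154 − 2×20 = 114.0 mm
Weak-axis I_min = (h_o·b_o³ − h_i·b_i³)/12 with b_o = 154, b_i = 114.0 mm (shorter outer/inner sides).
I_min = (247×154³ − 207.0×114.0³)/12 = 4.962×10^7 mm⁴
I = 4.962×10^7 mm⁴ = 4.962×10^-5 m⁴
Effective length L_e = K·L = 0.7 × 7.49 = 5.243 m
P_cr = π²EI / L_e² = π² × 96.8×10⁹ × 4.962×10^-5 / 5.243² = 1.725×10^6 N

P_cr ≈ 1720 kN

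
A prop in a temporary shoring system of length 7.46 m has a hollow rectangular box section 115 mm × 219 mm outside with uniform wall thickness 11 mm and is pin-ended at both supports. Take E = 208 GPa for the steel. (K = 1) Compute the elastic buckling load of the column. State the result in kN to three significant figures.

P_cr ≈ 537 kN

Inner dimensions: h_i = 219 − 2×11 = 197.0 mm, b_i = 115 − 2×11 = 93.00 mm
Weak-axis I_min = (h_o·b_o³ − h_i·b_i³)/12 with b_o = 115, b_i = 93.00 mm (shorter outer/inner sides).
I_min = (219×115³ − 197.0×93.00³)/12 = 1.455×10^7 mm⁴
I = 1.455×10^7 mm⁴ = 1.455×10^-5 m⁴
Effective length L_e = K·L = 1 × 7.46 = 7.460 m
P_cr = π²EI / L_e² = π² × 208×10⁹ × 1.455×10^-5 / 7.460² = 5.368×10^5 N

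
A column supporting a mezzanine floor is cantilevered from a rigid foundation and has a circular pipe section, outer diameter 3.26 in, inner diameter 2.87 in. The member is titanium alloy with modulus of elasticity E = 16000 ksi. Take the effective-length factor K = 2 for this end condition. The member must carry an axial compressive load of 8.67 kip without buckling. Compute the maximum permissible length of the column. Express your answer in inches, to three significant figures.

d_o = 3.26 in, d_i = 2.87 in
I = π(d_o⁴ − d_i⁴)/64 = π(3.26⁴ − 2.870⁴)/64 = 2.214 in⁴
At the buckling limit P_cr = P = 8.670×10^3 lb
From P_cr = π²EI/(K·L)²:  L = (1/K)·√(π²EI/P_cr) = (1/2)·√(π²×1.60×10^7×2.214/8.670×10^3)
L = 100 in

L_max ≈ 100 in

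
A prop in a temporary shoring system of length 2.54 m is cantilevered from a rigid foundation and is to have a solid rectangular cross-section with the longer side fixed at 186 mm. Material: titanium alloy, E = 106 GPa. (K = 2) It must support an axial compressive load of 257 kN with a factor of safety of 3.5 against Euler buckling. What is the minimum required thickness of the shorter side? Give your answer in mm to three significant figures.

b ≈ 113 mm

Required P_cr = n·P = 3.5 × 257 = 899.5 kN
L_e = K·L = 2 × 2.54 = 5.080 m
Required I = P_cr·L_e²/(π²E) = 8.995×10^5 × 5.080² / (π² × 1.06×10^11) = 2.219×10^-5 m⁴
I_req = 2.219×10^7 mm⁴
Rectangle, weak axis: I_min = h·b³/12 with h = 186 mm fixed  ⇒  b = (12I/h)^(1/3) = 113 mm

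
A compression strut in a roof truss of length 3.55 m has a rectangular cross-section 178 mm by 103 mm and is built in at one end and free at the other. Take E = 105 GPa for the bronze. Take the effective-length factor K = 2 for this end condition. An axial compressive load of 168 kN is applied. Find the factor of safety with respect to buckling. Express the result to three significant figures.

Buckling occurs about the weak axis: I_min = h·b³/12 with b = 103 mm (the shorter side).
I_min = 178×103³/12 = 1.621×10^7 mm⁴
I = 1.621×10^7 mm⁴ = 1.621×10^-5 m⁴
Effective length L_e = K·L = 2 × 3.55 = 7.100 m
P_cr = π²EI / L_e² = π² × 105×10⁹ × 1.621×10^-5 / 7.100² = 3.332×10^5 N
Factor of safety n = P_cr / P = 333.21 / 168 = 1.98

n ≈ 1.98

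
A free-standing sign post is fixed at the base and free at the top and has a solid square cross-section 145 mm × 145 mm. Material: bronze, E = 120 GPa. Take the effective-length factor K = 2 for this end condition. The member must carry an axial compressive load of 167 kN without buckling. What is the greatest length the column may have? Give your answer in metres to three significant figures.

I = a⁴/12 = 145⁴/12 = 3.684×10^7 mm⁴
I = 3.684×10^-5 m⁴
At the buckling limit P_cr = P = 1.670×10^5 N
From P_cr = π²EI/(K·L)²:  L = (1/K)·√(π²EI/P_cr) = (1/2)·√(π²×1.20×10^11×3.684×10^-5/1.670×10^5)
L = 8.08 m

L_max ≈ 8.08 m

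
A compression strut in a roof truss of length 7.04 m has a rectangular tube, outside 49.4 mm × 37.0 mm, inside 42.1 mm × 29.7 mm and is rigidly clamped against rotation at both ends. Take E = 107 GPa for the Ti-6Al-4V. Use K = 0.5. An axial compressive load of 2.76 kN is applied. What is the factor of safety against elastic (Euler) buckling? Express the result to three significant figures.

Weak-axis I_min = (h_o·b_o³ − h_i·b_i³)/12 with b_o = 37.0, b_i = 29.70 mm (shorter outer/inner sides).
I_min = (49.4×37.0³ − 42.10×29.70³)/12 = 1.166×10^5 mm⁴
I = 1.166×10^5 mm⁴ = 1.166×10^-7 m⁴
Effective length L_e = K·L = 0.5 × 7.04 = 3.520 m
P_cr = π²EI / L_e² = π² × 107×10⁹ × 1.166×10^-7 / 3.520² = 9.939×10^3 N
Factor of safety n = P_cr / P = 9.9388 / 2.76 = 3.60

n ≈ 3.60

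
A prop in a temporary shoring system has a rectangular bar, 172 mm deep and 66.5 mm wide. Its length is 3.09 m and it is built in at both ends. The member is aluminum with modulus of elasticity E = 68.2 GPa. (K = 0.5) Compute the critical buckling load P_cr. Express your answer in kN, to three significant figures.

P_cr ≈ 1190 kN

Buckling occurs about the weak axis: I_min = h·b³/12 with b = 66.5 mm (the shorter side).
I_min = 172×66.5³/12 = 4.215×10^6 mm⁴
I = 4.215×10^6 mm⁴ = 4.215×10^-6 m⁴
Effective length L_e = K·L = 0.5 × 3.09 = 1.545 m
P_cr = π²EI / L_e² = π² × 68.2×10⁹ × 4.215×10^-6 / 1.545² = 1.189×10^6 N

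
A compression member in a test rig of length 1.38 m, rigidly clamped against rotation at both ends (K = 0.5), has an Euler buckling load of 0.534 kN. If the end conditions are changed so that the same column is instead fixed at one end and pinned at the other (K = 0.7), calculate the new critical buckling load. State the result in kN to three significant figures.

P_cr ∝ 1/K², so P_cr,new = P_cr,old × (K_old/K_new)² = 0.534 × (0.5/0.7)²
= 0.534 × 0.5102 = 0.272 kN

P_cr ≈ 0.272 kN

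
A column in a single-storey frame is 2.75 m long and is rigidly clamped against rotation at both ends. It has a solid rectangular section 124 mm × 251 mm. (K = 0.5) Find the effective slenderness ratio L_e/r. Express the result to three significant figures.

λ ≈ 38.4

For a rectangle r_min = b/√12 = 124/√12 = 35.80 mm
L_e = K·L = 0.5 × 2.75 m = 1.375 m = 1375.0 mm
λ = L_e / r_min = 1375.0 / 35.80 = 38.4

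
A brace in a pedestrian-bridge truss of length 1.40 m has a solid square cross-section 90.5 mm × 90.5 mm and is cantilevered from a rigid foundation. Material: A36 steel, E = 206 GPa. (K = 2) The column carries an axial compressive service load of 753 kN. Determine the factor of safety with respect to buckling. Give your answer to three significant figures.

I = a⁴/12 = 90.5⁴/12 = 5.590×10^6 mm⁴
I = 5.590×10^6 mm⁴ = 5.590×10^-6 m⁴
Effective length L_e = K·L = 2 × 1.40 = 2.800 m
P_cr = π²EI / L_e² = π² × 206×10⁹ × 5.590×10^-6 / 2.800² = 1.450×10^6 N
Factor of safety n = P_cr / P = 1449.7 / 753 = 1.93

n ≈ 1.93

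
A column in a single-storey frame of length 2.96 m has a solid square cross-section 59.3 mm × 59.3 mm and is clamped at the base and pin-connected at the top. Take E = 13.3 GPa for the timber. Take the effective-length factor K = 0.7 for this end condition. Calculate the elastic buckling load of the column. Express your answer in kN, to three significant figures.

I = a⁴/12 = 59.3⁴/12 = 1.030×10^6 mm⁴
I = 1.030×10^6 mm⁴ = 1.030×10^-6 m⁴
Effective length L_e = K·L = 0.7 × 2.96 = 2.072 m
P_cr = π²EI / L_e² = π² × 13.3×10⁹ × 1.030×10^-6 / 2.072² = 3.151×10^4 N

P_cr ≈ 31.5 kN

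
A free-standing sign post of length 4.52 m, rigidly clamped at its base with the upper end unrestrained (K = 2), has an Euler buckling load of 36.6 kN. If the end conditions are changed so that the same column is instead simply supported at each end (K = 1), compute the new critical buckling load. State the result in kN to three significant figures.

P_cr ≈ 146 kN

P_cr ∝ 1/K², so P_cr,new = P_cr,old × (K_old/K_new)² = 36.6 × (2/1)²
= 36.6 × 4.000 = 146 kN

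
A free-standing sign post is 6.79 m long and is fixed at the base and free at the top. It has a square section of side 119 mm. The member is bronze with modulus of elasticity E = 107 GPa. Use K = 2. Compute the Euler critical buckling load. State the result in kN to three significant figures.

I = a⁴/12 = 119⁴/12 = 1.671×10^7 mm⁴
I = 1.671×10^7 mm⁴ = 1.671×10^-5 m⁴
Effective length L_e = K·L = 2 × 6.79 = 13.58 m
P_cr = π²EI / L_e² = π² × 107×10⁹ × 1.671×10^-5 / 13.58² = 9.570×10^4 N

P_cr ≈ 95.7 kN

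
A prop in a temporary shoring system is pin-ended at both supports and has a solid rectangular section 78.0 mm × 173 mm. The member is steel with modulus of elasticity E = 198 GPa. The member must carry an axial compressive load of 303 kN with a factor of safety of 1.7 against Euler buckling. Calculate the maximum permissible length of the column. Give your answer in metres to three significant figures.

L_max ≈ 5.09 m

Buckling occurs about the weak axis: I_min = h·b³/12 with b = 78.0 mm (the shorter side).
I_min = 173×78.0³/12 = 6.841×10^6 mm⁴
I = 6.841×10^-6 m⁴
Required critical load P_cr = n·P = 1.7 × 303 = 515.1 kN = 5.151×10^5 N
From P_cr = π²EI/(K·L)²:  L = (1/K)·√(π²EI/P_cr) = (1/1)·√(π²×1.98×10^11×6.841×10^-6/5.151×10^5)
L = 5.09 m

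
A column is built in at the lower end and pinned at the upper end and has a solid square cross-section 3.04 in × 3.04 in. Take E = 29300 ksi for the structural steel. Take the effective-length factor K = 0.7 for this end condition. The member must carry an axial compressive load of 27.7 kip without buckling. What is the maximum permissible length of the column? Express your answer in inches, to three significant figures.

I = a⁴/12 = 3.04⁴/12 = 7.117 in⁴
At the buckling limit P_cr = P = 2.770×10^4 lb
From P_cr = π²EI/(K·L)²:  L = (1/K)·√(π²EI/P_cr) = (1/0.7)·√(π²×2.93×10^7×7.117/2.770×10^4)
L = 389 in

L_max ≈ 389 in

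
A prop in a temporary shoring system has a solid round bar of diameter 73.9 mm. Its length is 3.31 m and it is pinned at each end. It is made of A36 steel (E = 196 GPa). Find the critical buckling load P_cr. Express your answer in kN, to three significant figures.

P_cr ≈ 258 kN

I = πd⁴/64 = π×73.9⁴/64 = 1.464×10^6 mm⁴
I = 1.464×10^6 mm⁴ = 1.464×10^-6 m⁴
Effective length L_e = K·L = 1 × 3.31 = 3.310 m
P_cr = π²EI / L_e² = π² × 196×10⁹ × 1.464×10^-6 / 3.310² = 2.585×10^5 N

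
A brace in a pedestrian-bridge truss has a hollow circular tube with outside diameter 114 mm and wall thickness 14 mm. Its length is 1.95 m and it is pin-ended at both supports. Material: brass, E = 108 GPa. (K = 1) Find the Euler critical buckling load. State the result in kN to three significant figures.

Inner diameter d_i = 114 − 2×14 = 86.00 mm
I = π(d_o⁴ − d_i⁴)/64 = π(114⁴ − 86.00⁴)/64 = 5.606×10^6 mm⁴
I = 5.606×10^6 mm⁴ = 5.606×10^-6 m⁴
Effective length L_e = K·L = 1 × 1.95 = 1.950 m
P_cr = π²EI / L_e² = π² × 108×10⁹ × 5.606×10^-6 / 1.950² = 1.571×10^6 N

P_cr ≈ 1570 kN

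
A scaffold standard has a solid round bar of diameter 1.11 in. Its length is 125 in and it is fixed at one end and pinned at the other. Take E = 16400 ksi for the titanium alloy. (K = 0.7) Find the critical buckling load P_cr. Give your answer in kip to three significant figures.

I = πd⁴/64 = π×1.11⁴/64 = 7.452×10^-2 in⁴
Effective length L_e = K·L = 0.7 × 125 = 87.50 in
P_cr = π²EI / L_e² = π² × 16400×10³ × 7.452×10^-2 / 87.50² = 1.575×10^3 lb

P_cr ≈ 1.58 kip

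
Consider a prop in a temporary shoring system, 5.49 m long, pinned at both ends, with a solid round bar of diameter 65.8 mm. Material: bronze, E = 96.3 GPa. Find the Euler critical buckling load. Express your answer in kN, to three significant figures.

I = πd⁴/64 = π×65.8⁴/64 = 9.202×10^5 mm⁴
I = 9.202×10^5 mm⁴ = 9.202×10^-7 m⁴
Effective length L_e = K·L = 1 × 5.49 = 5.490 m
P_cr = π²EI / L_e² = π² × 96.3×10⁹ × 9.202×10^-7 / 5.490² = 2.902×10^4 N

P_cr ≈ 29.0 kN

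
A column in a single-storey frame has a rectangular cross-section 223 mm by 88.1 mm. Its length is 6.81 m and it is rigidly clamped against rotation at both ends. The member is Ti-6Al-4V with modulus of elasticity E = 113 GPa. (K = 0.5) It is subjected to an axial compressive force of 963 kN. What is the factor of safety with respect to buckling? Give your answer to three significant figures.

Buckling occurs about the weak axis: I_min = h·b³/12 with b = 88.1 mm (the shorter side).
I_min = 223×88.1³/12 = 1.271×10^7 mm⁴
I = 1.271×10^7 mm⁴ = 1.271×10^-5 m⁴
Effective length L_e = K·L = 0.5 × 6.81 = 3.405 m
P_cr = π²EI / L_e² = π² × 113×10⁹ × 1.271×10^-5 / 3.405² = 1.222×10^6 N
Factor of safety n = P_cr / P = 1222.3 / 963 = 1.27

n ≈ 1.27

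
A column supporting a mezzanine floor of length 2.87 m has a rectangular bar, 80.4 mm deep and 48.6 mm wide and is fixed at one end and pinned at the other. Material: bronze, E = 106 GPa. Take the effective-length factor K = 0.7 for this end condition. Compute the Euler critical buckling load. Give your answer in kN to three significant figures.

P_cr ≈ 199 kN

Buckling occurs about the weak axis: I_min = h·b³/12 with b = 48.6 mm (the shorter side).
I_min = 80.4×48.6³/12 = 7.691×10^5 mm⁴
I = 7.691×10^5 mm⁴ = 7.691×10^-7 m⁴
Effective length L_e = K·L = 0.7 × 2.87 = 2.009 m
P_cr = π²EI / L_e² = π² × 106×10⁹ × 7.691×10^-7 / 2.009² = 1.994×10^5 N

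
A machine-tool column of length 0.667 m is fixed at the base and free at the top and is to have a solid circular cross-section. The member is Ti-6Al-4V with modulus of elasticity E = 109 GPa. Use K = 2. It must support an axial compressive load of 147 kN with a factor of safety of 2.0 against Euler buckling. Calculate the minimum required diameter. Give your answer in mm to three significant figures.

d ≈ 56.1 mm

Required P_cr = n·P = 2.0 × 147 = 294.0 kN
L_e = K·L = 2 × 0.667 = 1.334 m
Required I = P_cr·L_e²/(π²E) = 2.940×10^5 × 1.334² / (π² × 1.09×10^11) = 4.863×10^-7 m⁴
I_req = 4.863×10^5 mm⁴
Solid circle: I = πd⁴/64  ⇒  d = (64I/π)^(1/4) = (64×4.863×10^5/π)^(1/4) = 56.1 mm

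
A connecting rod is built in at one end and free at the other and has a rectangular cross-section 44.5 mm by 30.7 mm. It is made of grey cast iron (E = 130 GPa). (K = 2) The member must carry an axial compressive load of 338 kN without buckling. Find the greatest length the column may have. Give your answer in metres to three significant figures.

L_max ≈ 0.319 m

Buckling occurs about the weak axis: I_min = h·b³/12 with b = 30.7 mm (the shorter side).
I_min = 44.5×30.7³/12 = 1.073×10^5 mm⁴
I = 1.073×10^-7 m⁴
At the buckling limit P_cr = P = 3.380×10^5 N
From P_cr = π²EI/(K·L)²:  L = (1/K)·√(π²EI/P_cr) = (1/2)·√(π²×1.30×10^11×1.073×10^-7/3.380×10^5)
L = 0.319 m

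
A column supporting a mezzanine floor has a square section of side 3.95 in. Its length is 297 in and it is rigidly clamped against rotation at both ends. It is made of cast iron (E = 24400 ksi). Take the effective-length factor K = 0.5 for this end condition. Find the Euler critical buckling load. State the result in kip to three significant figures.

P_cr ≈ 222 kip

I = a⁴/12 = 3.95⁴/12 = 20.29 in⁴
Effective length L_e = K·L = 0.5 × 297 = 148.5 in
P_cr = π²EI / L_e² = π² × 24400×10³ × 20.29 / 148.5² = 2.215×10^5 lb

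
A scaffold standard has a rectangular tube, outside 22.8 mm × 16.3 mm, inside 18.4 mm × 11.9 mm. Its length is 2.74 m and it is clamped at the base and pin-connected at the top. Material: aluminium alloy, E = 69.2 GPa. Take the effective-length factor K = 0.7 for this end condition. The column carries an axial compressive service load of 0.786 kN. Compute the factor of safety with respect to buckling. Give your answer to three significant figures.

n ≈ 1.33

Weak-axis I_min = (h_o·b_o³ − h_i·b_i³)/12 with b_o = 16.3, b_i = 11.90 mm (shorter outer/inner sides).
I_min = (22.8×16.3³ − 18.40×11.90³)/12 = 5.645×10^3 mm⁴
I = 5.645×10^3 mm⁴ = 5.645×10^-9 m⁴
Effective length L_e = K·L = 0.7 × 2.74 = 1.918 m
P_cr = π²EI / L_e² = π² × 69.2×10⁹ × 5.645×10^-9 / 1.918² = 1.048×10^3 N
Factor of safety n = P_cr / P = 1.0479 / 0.786 = 1.33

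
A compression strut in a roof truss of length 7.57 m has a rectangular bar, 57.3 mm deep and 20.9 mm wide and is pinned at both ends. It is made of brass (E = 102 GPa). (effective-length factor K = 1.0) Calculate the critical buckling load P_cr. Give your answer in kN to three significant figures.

Buckling occurs about the weak axis: I_min = h·b³/12 with b = 20.9 mm (the shorter side).
I_min = 57.3×20.9³/12 = 4.359×10^4 mm⁴
I = 4.359×10^4 mm⁴ = 4.359×10^-8 m⁴
Effective length L_e = K·L = 1 × 7.57 = 7.570 m
P_cr = π²EI / L_e² = π² × 102×10⁹ × 4.359×10^-8 / 7.570² = 765.8 N

P_cr ≈ 0.766 kN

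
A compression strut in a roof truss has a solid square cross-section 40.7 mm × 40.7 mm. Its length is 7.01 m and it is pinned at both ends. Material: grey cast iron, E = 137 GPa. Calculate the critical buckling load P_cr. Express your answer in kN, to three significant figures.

P_cr ≈ 6.29 kN

I = a⁴/12 = 40.7⁴/12 = 2.287×10^5 mm⁴
I = 2.287×10^5 mm⁴ = 2.287×10^-7 m⁴
Effective length L_e = K·L = 1 × 7.01 = 7.010 m
P_cr = π²EI / L_e² = π² × 137×10⁹ × 2.287×10^-7 / 7.010² = 6.292×10^3 N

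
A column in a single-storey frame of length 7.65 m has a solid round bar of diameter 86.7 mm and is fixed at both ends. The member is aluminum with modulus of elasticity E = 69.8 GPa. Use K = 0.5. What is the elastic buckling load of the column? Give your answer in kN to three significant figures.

P_cr ≈ 131 kN

I = πd⁴/64 = π×86.7⁴/64 = 2.774×10^6 mm⁴
I = 2.774×10^6 mm⁴ = 2.774×10^-6 m⁴
Effective length L_e = K·L = 0.5 × 7.65 = 3.825 m
P_cr = π²EI / L_e² = π² × 69.8×10⁹ × 2.774×10^-6 / 3.825² = 1.306×10^5 N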